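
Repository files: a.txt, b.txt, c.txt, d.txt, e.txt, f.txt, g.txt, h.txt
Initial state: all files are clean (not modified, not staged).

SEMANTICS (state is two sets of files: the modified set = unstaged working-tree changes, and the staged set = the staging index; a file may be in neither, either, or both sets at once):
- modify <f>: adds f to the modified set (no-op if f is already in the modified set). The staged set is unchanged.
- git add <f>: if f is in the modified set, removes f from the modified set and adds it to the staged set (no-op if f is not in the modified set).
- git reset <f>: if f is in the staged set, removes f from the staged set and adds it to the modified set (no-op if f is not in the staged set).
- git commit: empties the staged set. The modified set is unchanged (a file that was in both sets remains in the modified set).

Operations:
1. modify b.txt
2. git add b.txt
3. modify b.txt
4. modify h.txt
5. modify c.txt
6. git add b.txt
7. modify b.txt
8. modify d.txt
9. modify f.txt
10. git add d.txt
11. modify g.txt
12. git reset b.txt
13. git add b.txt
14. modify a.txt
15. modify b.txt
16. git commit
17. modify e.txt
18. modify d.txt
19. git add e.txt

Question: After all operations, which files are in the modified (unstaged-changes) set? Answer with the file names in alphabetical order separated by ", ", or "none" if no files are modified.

After op 1 (modify b.txt): modified={b.txt} staged={none}
After op 2 (git add b.txt): modified={none} staged={b.txt}
After op 3 (modify b.txt): modified={b.txt} staged={b.txt}
After op 4 (modify h.txt): modified={b.txt, h.txt} staged={b.txt}
After op 5 (modify c.txt): modified={b.txt, c.txt, h.txt} staged={b.txt}
After op 6 (git add b.txt): modified={c.txt, h.txt} staged={b.txt}
After op 7 (modify b.txt): modified={b.txt, c.txt, h.txt} staged={b.txt}
After op 8 (modify d.txt): modified={b.txt, c.txt, d.txt, h.txt} staged={b.txt}
After op 9 (modify f.txt): modified={b.txt, c.txt, d.txt, f.txt, h.txt} staged={b.txt}
After op 10 (git add d.txt): modified={b.txt, c.txt, f.txt, h.txt} staged={b.txt, d.txt}
After op 11 (modify g.txt): modified={b.txt, c.txt, f.txt, g.txt, h.txt} staged={b.txt, d.txt}
After op 12 (git reset b.txt): modified={b.txt, c.txt, f.txt, g.txt, h.txt} staged={d.txt}
After op 13 (git add b.txt): modified={c.txt, f.txt, g.txt, h.txt} staged={b.txt, d.txt}
After op 14 (modify a.txt): modified={a.txt, c.txt, f.txt, g.txt, h.txt} staged={b.txt, d.txt}
After op 15 (modify b.txt): modified={a.txt, b.txt, c.txt, f.txt, g.txt, h.txt} staged={b.txt, d.txt}
After op 16 (git commit): modified={a.txt, b.txt, c.txt, f.txt, g.txt, h.txt} staged={none}
After op 17 (modify e.txt): modified={a.txt, b.txt, c.txt, e.txt, f.txt, g.txt, h.txt} staged={none}
After op 18 (modify d.txt): modified={a.txt, b.txt, c.txt, d.txt, e.txt, f.txt, g.txt, h.txt} staged={none}
After op 19 (git add e.txt): modified={a.txt, b.txt, c.txt, d.txt, f.txt, g.txt, h.txt} staged={e.txt}

Answer: a.txt, b.txt, c.txt, d.txt, f.txt, g.txt, h.txt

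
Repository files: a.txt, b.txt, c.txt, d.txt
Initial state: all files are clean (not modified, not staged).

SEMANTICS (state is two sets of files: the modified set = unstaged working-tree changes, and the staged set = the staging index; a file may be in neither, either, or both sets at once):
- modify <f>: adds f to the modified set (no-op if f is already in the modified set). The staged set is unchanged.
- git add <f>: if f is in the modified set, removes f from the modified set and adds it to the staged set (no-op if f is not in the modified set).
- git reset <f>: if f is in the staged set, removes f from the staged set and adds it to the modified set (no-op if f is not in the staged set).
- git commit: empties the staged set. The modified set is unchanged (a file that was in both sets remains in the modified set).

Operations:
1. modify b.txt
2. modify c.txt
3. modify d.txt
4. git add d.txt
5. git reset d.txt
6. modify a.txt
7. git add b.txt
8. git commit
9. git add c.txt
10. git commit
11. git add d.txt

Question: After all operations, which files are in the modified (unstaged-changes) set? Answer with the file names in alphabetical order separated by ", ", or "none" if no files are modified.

After op 1 (modify b.txt): modified={b.txt} staged={none}
After op 2 (modify c.txt): modified={b.txt, c.txt} staged={none}
After op 3 (modify d.txt): modified={b.txt, c.txt, d.txt} staged={none}
After op 4 (git add d.txt): modified={b.txt, c.txt} staged={d.txt}
After op 5 (git reset d.txt): modified={b.txt, c.txt, d.txt} staged={none}
After op 6 (modify a.txt): modified={a.txt, b.txt, c.txt, d.txt} staged={none}
After op 7 (git add b.txt): modified={a.txt, c.txt, d.txt} staged={b.txt}
After op 8 (git commit): modified={a.txt, c.txt, d.txt} staged={none}
After op 9 (git add c.txt): modified={a.txt, d.txt} staged={c.txt}
After op 10 (git commit): modified={a.txt, d.txt} staged={none}
After op 11 (git add d.txt): modified={a.txt} staged={d.txt}

Answer: a.txt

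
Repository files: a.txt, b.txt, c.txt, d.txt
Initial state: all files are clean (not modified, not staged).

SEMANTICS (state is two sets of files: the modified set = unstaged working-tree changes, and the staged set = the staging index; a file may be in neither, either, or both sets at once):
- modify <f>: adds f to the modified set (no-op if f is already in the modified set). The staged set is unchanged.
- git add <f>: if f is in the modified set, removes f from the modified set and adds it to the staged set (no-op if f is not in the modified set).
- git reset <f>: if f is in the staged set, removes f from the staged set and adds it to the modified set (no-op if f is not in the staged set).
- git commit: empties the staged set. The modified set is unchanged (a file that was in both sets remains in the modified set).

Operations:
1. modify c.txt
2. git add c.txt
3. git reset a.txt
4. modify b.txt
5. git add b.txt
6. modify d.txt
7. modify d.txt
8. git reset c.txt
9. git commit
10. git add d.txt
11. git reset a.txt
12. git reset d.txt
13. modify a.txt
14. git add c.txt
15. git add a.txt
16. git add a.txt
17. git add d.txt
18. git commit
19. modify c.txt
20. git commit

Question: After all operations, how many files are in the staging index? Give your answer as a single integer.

Answer: 0

Derivation:
After op 1 (modify c.txt): modified={c.txt} staged={none}
After op 2 (git add c.txt): modified={none} staged={c.txt}
After op 3 (git reset a.txt): modified={none} staged={c.txt}
After op 4 (modify b.txt): modified={b.txt} staged={c.txt}
After op 5 (git add b.txt): modified={none} staged={b.txt, c.txt}
After op 6 (modify d.txt): modified={d.txt} staged={b.txt, c.txt}
After op 7 (modify d.txt): modified={d.txt} staged={b.txt, c.txt}
After op 8 (git reset c.txt): modified={c.txt, d.txt} staged={b.txt}
After op 9 (git commit): modified={c.txt, d.txt} staged={none}
After op 10 (git add d.txt): modified={c.txt} staged={d.txt}
After op 11 (git reset a.txt): modified={c.txt} staged={d.txt}
After op 12 (git reset d.txt): modified={c.txt, d.txt} staged={none}
After op 13 (modify a.txt): modified={a.txt, c.txt, d.txt} staged={none}
After op 14 (git add c.txt): modified={a.txt, d.txt} staged={c.txt}
After op 15 (git add a.txt): modified={d.txt} staged={a.txt, c.txt}
After op 16 (git add a.txt): modified={d.txt} staged={a.txt, c.txt}
After op 17 (git add d.txt): modified={none} staged={a.txt, c.txt, d.txt}
After op 18 (git commit): modified={none} staged={none}
After op 19 (modify c.txt): modified={c.txt} staged={none}
After op 20 (git commit): modified={c.txt} staged={none}
Final staged set: {none} -> count=0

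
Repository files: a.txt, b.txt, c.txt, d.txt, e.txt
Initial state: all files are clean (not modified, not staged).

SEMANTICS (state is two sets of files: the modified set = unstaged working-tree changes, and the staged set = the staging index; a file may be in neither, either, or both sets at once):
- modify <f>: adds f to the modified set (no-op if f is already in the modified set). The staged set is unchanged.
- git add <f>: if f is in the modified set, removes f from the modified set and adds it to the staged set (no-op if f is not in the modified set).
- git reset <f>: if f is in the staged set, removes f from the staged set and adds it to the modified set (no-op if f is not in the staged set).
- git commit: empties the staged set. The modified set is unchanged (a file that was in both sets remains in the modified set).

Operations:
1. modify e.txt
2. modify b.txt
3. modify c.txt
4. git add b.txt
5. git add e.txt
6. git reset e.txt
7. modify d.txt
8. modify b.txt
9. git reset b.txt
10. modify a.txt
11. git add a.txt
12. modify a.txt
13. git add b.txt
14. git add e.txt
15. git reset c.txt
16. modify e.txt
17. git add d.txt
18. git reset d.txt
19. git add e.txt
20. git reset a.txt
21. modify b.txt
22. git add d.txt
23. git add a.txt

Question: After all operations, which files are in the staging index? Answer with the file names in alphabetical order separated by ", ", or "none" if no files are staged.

Answer: a.txt, b.txt, d.txt, e.txt

Derivation:
After op 1 (modify e.txt): modified={e.txt} staged={none}
After op 2 (modify b.txt): modified={b.txt, e.txt} staged={none}
After op 3 (modify c.txt): modified={b.txt, c.txt, e.txt} staged={none}
After op 4 (git add b.txt): modified={c.txt, e.txt} staged={b.txt}
After op 5 (git add e.txt): modified={c.txt} staged={b.txt, e.txt}
After op 6 (git reset e.txt): modified={c.txt, e.txt} staged={b.txt}
After op 7 (modify d.txt): modified={c.txt, d.txt, e.txt} staged={b.txt}
After op 8 (modify b.txt): modified={b.txt, c.txt, d.txt, e.txt} staged={b.txt}
After op 9 (git reset b.txt): modified={b.txt, c.txt, d.txt, e.txt} staged={none}
After op 10 (modify a.txt): modified={a.txt, b.txt, c.txt, d.txt, e.txt} staged={none}
After op 11 (git add a.txt): modified={b.txt, c.txt, d.txt, e.txt} staged={a.txt}
After op 12 (modify a.txt): modified={a.txt, b.txt, c.txt, d.txt, e.txt} staged={a.txt}
After op 13 (git add b.txt): modified={a.txt, c.txt, d.txt, e.txt} staged={a.txt, b.txt}
After op 14 (git add e.txt): modified={a.txt, c.txt, d.txt} staged={a.txt, b.txt, e.txt}
After op 15 (git reset c.txt): modified={a.txt, c.txt, d.txt} staged={a.txt, b.txt, e.txt}
After op 16 (modify e.txt): modified={a.txt, c.txt, d.txt, e.txt} staged={a.txt, b.txt, e.txt}
After op 17 (git add d.txt): modified={a.txt, c.txt, e.txt} staged={a.txt, b.txt, d.txt, e.txt}
After op 18 (git reset d.txt): modified={a.txt, c.txt, d.txt, e.txt} staged={a.txt, b.txt, e.txt}
After op 19 (git add e.txt): modified={a.txt, c.txt, d.txt} staged={a.txt, b.txt, e.txt}
After op 20 (git reset a.txt): modified={a.txt, c.txt, d.txt} staged={b.txt, e.txt}
After op 21 (modify b.txt): modified={a.txt, b.txt, c.txt, d.txt} staged={b.txt, e.txt}
After op 22 (git add d.txt): modified={a.txt, b.txt, c.txt} staged={b.txt, d.txt, e.txt}
After op 23 (git add a.txt): modified={b.txt, c.txt} staged={a.txt, b.txt, d.txt, e.txt}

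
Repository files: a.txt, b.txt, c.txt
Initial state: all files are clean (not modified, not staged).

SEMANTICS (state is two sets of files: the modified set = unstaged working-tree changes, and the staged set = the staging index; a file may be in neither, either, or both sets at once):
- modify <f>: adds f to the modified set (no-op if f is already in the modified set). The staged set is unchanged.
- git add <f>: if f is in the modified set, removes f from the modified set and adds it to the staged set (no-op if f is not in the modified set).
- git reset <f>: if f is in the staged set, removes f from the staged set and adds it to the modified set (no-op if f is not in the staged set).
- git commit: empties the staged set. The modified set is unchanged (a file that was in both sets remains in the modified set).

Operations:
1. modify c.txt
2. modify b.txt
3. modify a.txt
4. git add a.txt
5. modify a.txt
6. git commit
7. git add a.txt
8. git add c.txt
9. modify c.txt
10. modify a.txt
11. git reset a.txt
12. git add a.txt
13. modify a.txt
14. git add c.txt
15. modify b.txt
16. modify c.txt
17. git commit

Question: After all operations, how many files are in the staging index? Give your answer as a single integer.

Answer: 0

Derivation:
After op 1 (modify c.txt): modified={c.txt} staged={none}
After op 2 (modify b.txt): modified={b.txt, c.txt} staged={none}
After op 3 (modify a.txt): modified={a.txt, b.txt, c.txt} staged={none}
After op 4 (git add a.txt): modified={b.txt, c.txt} staged={a.txt}
After op 5 (modify a.txt): modified={a.txt, b.txt, c.txt} staged={a.txt}
After op 6 (git commit): modified={a.txt, b.txt, c.txt} staged={none}
After op 7 (git add a.txt): modified={b.txt, c.txt} staged={a.txt}
After op 8 (git add c.txt): modified={b.txt} staged={a.txt, c.txt}
After op 9 (modify c.txt): modified={b.txt, c.txt} staged={a.txt, c.txt}
After op 10 (modify a.txt): modified={a.txt, b.txt, c.txt} staged={a.txt, c.txt}
After op 11 (git reset a.txt): modified={a.txt, b.txt, c.txt} staged={c.txt}
After op 12 (git add a.txt): modified={b.txt, c.txt} staged={a.txt, c.txt}
After op 13 (modify a.txt): modified={a.txt, b.txt, c.txt} staged={a.txt, c.txt}
After op 14 (git add c.txt): modified={a.txt, b.txt} staged={a.txt, c.txt}
After op 15 (modify b.txt): modified={a.txt, b.txt} staged={a.txt, c.txt}
After op 16 (modify c.txt): modified={a.txt, b.txt, c.txt} staged={a.txt, c.txt}
After op 17 (git commit): modified={a.txt, b.txt, c.txt} staged={none}
Final staged set: {none} -> count=0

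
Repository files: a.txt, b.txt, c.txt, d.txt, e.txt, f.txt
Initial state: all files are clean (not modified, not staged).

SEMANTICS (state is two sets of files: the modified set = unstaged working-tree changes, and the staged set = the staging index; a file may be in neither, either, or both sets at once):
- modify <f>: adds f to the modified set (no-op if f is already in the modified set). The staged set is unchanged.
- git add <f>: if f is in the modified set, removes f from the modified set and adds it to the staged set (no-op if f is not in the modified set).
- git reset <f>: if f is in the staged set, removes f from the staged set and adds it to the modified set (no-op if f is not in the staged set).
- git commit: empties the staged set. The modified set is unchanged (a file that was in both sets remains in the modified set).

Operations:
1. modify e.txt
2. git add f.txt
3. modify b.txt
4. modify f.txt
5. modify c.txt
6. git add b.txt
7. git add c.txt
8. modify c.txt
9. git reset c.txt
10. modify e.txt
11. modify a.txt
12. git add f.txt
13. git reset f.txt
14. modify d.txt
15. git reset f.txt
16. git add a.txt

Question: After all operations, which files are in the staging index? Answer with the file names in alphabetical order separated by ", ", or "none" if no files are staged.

Answer: a.txt, b.txt

Derivation:
After op 1 (modify e.txt): modified={e.txt} staged={none}
After op 2 (git add f.txt): modified={e.txt} staged={none}
After op 3 (modify b.txt): modified={b.txt, e.txt} staged={none}
After op 4 (modify f.txt): modified={b.txt, e.txt, f.txt} staged={none}
After op 5 (modify c.txt): modified={b.txt, c.txt, e.txt, f.txt} staged={none}
After op 6 (git add b.txt): modified={c.txt, e.txt, f.txt} staged={b.txt}
After op 7 (git add c.txt): modified={e.txt, f.txt} staged={b.txt, c.txt}
After op 8 (modify c.txt): modified={c.txt, e.txt, f.txt} staged={b.txt, c.txt}
After op 9 (git reset c.txt): modified={c.txt, e.txt, f.txt} staged={b.txt}
After op 10 (modify e.txt): modified={c.txt, e.txt, f.txt} staged={b.txt}
After op 11 (modify a.txt): modified={a.txt, c.txt, e.txt, f.txt} staged={b.txt}
After op 12 (git add f.txt): modified={a.txt, c.txt, e.txt} staged={b.txt, f.txt}
After op 13 (git reset f.txt): modified={a.txt, c.txt, e.txt, f.txt} staged={b.txt}
After op 14 (modify d.txt): modified={a.txt, c.txt, d.txt, e.txt, f.txt} staged={b.txt}
After op 15 (git reset f.txt): modified={a.txt, c.txt, d.txt, e.txt, f.txt} staged={b.txt}
After op 16 (git add a.txt): modified={c.txt, d.txt, e.txt, f.txt} staged={a.txt, b.txt}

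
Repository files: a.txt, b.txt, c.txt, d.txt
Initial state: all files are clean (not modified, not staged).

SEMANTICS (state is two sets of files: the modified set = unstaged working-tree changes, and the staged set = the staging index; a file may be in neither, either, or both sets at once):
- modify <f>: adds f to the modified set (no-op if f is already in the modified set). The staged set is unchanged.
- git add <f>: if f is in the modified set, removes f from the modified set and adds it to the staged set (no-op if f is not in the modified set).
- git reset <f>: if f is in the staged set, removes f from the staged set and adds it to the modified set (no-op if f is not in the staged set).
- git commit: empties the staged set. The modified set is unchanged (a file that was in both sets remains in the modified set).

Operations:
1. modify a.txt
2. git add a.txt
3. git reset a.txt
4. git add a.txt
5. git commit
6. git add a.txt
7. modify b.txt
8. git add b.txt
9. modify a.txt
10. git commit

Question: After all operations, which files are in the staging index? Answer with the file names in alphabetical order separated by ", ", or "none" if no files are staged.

Answer: none

Derivation:
After op 1 (modify a.txt): modified={a.txt} staged={none}
After op 2 (git add a.txt): modified={none} staged={a.txt}
After op 3 (git reset a.txt): modified={a.txt} staged={none}
After op 4 (git add a.txt): modified={none} staged={a.txt}
After op 5 (git commit): modified={none} staged={none}
After op 6 (git add a.txt): modified={none} staged={none}
After op 7 (modify b.txt): modified={b.txt} staged={none}
After op 8 (git add b.txt): modified={none} staged={b.txt}
After op 9 (modify a.txt): modified={a.txt} staged={b.txt}
After op 10 (git commit): modified={a.txt} staged={none}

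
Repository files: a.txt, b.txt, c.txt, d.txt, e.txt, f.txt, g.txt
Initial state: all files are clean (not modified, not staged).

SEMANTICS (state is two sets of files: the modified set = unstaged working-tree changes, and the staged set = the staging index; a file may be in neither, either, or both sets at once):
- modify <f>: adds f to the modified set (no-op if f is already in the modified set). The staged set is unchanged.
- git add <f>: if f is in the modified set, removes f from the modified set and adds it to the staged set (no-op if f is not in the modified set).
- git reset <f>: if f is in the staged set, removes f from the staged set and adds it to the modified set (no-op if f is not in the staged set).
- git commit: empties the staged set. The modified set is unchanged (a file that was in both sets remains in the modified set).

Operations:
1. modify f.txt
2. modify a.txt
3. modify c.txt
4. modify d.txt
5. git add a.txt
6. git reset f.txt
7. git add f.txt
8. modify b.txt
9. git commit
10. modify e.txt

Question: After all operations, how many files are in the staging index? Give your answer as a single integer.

After op 1 (modify f.txt): modified={f.txt} staged={none}
After op 2 (modify a.txt): modified={a.txt, f.txt} staged={none}
After op 3 (modify c.txt): modified={a.txt, c.txt, f.txt} staged={none}
After op 4 (modify d.txt): modified={a.txt, c.txt, d.txt, f.txt} staged={none}
After op 5 (git add a.txt): modified={c.txt, d.txt, f.txt} staged={a.txt}
After op 6 (git reset f.txt): modified={c.txt, d.txt, f.txt} staged={a.txt}
After op 7 (git add f.txt): modified={c.txt, d.txt} staged={a.txt, f.txt}
After op 8 (modify b.txt): modified={b.txt, c.txt, d.txt} staged={a.txt, f.txt}
After op 9 (git commit): modified={b.txt, c.txt, d.txt} staged={none}
After op 10 (modify e.txt): modified={b.txt, c.txt, d.txt, e.txt} staged={none}
Final staged set: {none} -> count=0

Answer: 0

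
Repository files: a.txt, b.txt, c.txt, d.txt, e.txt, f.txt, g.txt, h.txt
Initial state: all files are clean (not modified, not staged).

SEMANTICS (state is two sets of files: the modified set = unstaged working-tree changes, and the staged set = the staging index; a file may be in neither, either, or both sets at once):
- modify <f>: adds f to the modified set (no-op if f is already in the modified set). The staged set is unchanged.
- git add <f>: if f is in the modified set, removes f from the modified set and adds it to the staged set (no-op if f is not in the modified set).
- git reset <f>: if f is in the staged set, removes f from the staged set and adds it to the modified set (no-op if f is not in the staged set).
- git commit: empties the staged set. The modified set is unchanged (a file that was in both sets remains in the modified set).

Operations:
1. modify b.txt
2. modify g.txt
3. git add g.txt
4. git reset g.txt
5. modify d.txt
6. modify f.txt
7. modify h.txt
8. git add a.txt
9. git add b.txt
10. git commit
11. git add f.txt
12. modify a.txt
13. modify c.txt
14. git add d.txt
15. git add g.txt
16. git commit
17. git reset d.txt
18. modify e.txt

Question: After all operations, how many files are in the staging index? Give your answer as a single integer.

Answer: 0

Derivation:
After op 1 (modify b.txt): modified={b.txt} staged={none}
After op 2 (modify g.txt): modified={b.txt, g.txt} staged={none}
After op 3 (git add g.txt): modified={b.txt} staged={g.txt}
After op 4 (git reset g.txt): modified={b.txt, g.txt} staged={none}
After op 5 (modify d.txt): modified={b.txt, d.txt, g.txt} staged={none}
After op 6 (modify f.txt): modified={b.txt, d.txt, f.txt, g.txt} staged={none}
After op 7 (modify h.txt): modified={b.txt, d.txt, f.txt, g.txt, h.txt} staged={none}
After op 8 (git add a.txt): modified={b.txt, d.txt, f.txt, g.txt, h.txt} staged={none}
After op 9 (git add b.txt): modified={d.txt, f.txt, g.txt, h.txt} staged={b.txt}
After op 10 (git commit): modified={d.txt, f.txt, g.txt, h.txt} staged={none}
After op 11 (git add f.txt): modified={d.txt, g.txt, h.txt} staged={f.txt}
After op 12 (modify a.txt): modified={a.txt, d.txt, g.txt, h.txt} staged={f.txt}
After op 13 (modify c.txt): modified={a.txt, c.txt, d.txt, g.txt, h.txt} staged={f.txt}
After op 14 (git add d.txt): modified={a.txt, c.txt, g.txt, h.txt} staged={d.txt, f.txt}
After op 15 (git add g.txt): modified={a.txt, c.txt, h.txt} staged={d.txt, f.txt, g.txt}
After op 16 (git commit): modified={a.txt, c.txt, h.txt} staged={none}
After op 17 (git reset d.txt): modified={a.txt, c.txt, h.txt} staged={none}
After op 18 (modify e.txt): modified={a.txt, c.txt, e.txt, h.txt} staged={none}
Final staged set: {none} -> count=0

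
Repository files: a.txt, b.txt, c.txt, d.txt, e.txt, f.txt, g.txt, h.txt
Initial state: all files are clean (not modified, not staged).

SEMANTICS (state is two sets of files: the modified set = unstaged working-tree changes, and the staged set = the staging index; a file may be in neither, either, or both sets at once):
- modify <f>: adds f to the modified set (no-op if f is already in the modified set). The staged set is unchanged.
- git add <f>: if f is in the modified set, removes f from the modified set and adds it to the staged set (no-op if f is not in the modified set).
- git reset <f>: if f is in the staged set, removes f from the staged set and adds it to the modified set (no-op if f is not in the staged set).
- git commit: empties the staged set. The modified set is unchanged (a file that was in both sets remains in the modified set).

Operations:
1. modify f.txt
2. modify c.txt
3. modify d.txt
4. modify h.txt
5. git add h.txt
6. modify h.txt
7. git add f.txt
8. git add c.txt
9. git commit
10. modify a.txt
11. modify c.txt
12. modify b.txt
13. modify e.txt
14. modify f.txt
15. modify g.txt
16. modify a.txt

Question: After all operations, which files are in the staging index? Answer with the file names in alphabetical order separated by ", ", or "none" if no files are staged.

Answer: none

Derivation:
After op 1 (modify f.txt): modified={f.txt} staged={none}
After op 2 (modify c.txt): modified={c.txt, f.txt} staged={none}
After op 3 (modify d.txt): modified={c.txt, d.txt, f.txt} staged={none}
After op 4 (modify h.txt): modified={c.txt, d.txt, f.txt, h.txt} staged={none}
After op 5 (git add h.txt): modified={c.txt, d.txt, f.txt} staged={h.txt}
After op 6 (modify h.txt): modified={c.txt, d.txt, f.txt, h.txt} staged={h.txt}
After op 7 (git add f.txt): modified={c.txt, d.txt, h.txt} staged={f.txt, h.txt}
After op 8 (git add c.txt): modified={d.txt, h.txt} staged={c.txt, f.txt, h.txt}
After op 9 (git commit): modified={d.txt, h.txt} staged={none}
After op 10 (modify a.txt): modified={a.txt, d.txt, h.txt} staged={none}
After op 11 (modify c.txt): modified={a.txt, c.txt, d.txt, h.txt} staged={none}
After op 12 (modify b.txt): modified={a.txt, b.txt, c.txt, d.txt, h.txt} staged={none}
After op 13 (modify e.txt): modified={a.txt, b.txt, c.txt, d.txt, e.txt, h.txt} staged={none}
After op 14 (modify f.txt): modified={a.txt, b.txt, c.txt, d.txt, e.txt, f.txt, h.txt} staged={none}
After op 15 (modify g.txt): modified={a.txt, b.txt, c.txt, d.txt, e.txt, f.txt, g.txt, h.txt} staged={none}
After op 16 (modify a.txt): modified={a.txt, b.txt, c.txt, d.txt, e.txt, f.txt, g.txt, h.txt} staged={none}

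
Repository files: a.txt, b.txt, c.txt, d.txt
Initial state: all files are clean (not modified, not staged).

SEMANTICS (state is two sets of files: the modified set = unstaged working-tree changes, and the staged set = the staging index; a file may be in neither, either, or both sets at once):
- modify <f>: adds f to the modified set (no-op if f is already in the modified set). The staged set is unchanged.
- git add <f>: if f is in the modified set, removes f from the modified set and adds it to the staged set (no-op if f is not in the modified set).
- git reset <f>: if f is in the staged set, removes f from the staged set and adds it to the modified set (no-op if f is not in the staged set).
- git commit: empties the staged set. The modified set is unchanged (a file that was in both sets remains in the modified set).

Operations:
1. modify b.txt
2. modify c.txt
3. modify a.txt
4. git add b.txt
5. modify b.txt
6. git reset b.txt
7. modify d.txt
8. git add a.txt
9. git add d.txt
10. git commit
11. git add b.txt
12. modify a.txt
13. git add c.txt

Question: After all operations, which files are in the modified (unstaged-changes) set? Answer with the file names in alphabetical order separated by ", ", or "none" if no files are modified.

Answer: a.txt

Derivation:
After op 1 (modify b.txt): modified={b.txt} staged={none}
After op 2 (modify c.txt): modified={b.txt, c.txt} staged={none}
After op 3 (modify a.txt): modified={a.txt, b.txt, c.txt} staged={none}
After op 4 (git add b.txt): modified={a.txt, c.txt} staged={b.txt}
After op 5 (modify b.txt): modified={a.txt, b.txt, c.txt} staged={b.txt}
After op 6 (git reset b.txt): modified={a.txt, b.txt, c.txt} staged={none}
After op 7 (modify d.txt): modified={a.txt, b.txt, c.txt, d.txt} staged={none}
After op 8 (git add a.txt): modified={b.txt, c.txt, d.txt} staged={a.txt}
After op 9 (git add d.txt): modified={b.txt, c.txt} staged={a.txt, d.txt}
After op 10 (git commit): modified={b.txt, c.txt} staged={none}
After op 11 (git add b.txt): modified={c.txt} staged={b.txt}
After op 12 (modify a.txt): modified={a.txt, c.txt} staged={b.txt}
After op 13 (git add c.txt): modified={a.txt} staged={b.txt, c.txt}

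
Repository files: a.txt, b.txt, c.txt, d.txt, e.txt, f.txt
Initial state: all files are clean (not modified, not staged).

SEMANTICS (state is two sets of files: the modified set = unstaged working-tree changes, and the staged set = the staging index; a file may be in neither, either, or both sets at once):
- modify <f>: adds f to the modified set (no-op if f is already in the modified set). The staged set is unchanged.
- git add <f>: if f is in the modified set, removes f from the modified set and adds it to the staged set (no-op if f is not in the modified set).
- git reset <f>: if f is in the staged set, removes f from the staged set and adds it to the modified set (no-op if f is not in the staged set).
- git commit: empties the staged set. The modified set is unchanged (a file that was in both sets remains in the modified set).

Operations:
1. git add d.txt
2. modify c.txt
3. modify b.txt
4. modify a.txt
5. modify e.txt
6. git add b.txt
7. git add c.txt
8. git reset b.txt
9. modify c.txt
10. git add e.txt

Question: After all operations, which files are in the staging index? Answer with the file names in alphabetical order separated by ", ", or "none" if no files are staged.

Answer: c.txt, e.txt

Derivation:
After op 1 (git add d.txt): modified={none} staged={none}
After op 2 (modify c.txt): modified={c.txt} staged={none}
After op 3 (modify b.txt): modified={b.txt, c.txt} staged={none}
After op 4 (modify a.txt): modified={a.txt, b.txt, c.txt} staged={none}
After op 5 (modify e.txt): modified={a.txt, b.txt, c.txt, e.txt} staged={none}
After op 6 (git add b.txt): modified={a.txt, c.txt, e.txt} staged={b.txt}
After op 7 (git add c.txt): modified={a.txt, e.txt} staged={b.txt, c.txt}
After op 8 (git reset b.txt): modified={a.txt, b.txt, e.txt} staged={c.txt}
After op 9 (modify c.txt): modified={a.txt, b.txt, c.txt, e.txt} staged={c.txt}
After op 10 (git add e.txt): modified={a.txt, b.txt, c.txt} staged={c.txt, e.txt}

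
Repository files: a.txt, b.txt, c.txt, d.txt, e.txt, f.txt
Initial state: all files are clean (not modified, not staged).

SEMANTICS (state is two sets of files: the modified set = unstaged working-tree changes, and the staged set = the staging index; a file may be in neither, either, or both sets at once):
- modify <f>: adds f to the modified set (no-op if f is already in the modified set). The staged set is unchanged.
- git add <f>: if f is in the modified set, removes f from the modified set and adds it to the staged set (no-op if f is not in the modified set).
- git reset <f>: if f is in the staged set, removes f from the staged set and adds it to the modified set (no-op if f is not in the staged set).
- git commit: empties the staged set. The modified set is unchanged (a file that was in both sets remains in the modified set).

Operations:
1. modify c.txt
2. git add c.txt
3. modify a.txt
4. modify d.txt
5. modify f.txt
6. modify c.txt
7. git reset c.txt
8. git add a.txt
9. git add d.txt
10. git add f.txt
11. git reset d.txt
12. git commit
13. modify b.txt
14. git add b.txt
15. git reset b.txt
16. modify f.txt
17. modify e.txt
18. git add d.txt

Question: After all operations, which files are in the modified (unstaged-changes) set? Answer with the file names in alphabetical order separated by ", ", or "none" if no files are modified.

Answer: b.txt, c.txt, e.txt, f.txt

Derivation:
After op 1 (modify c.txt): modified={c.txt} staged={none}
After op 2 (git add c.txt): modified={none} staged={c.txt}
After op 3 (modify a.txt): modified={a.txt} staged={c.txt}
After op 4 (modify d.txt): modified={a.txt, d.txt} staged={c.txt}
After op 5 (modify f.txt): modified={a.txt, d.txt, f.txt} staged={c.txt}
After op 6 (modify c.txt): modified={a.txt, c.txt, d.txt, f.txt} staged={c.txt}
After op 7 (git reset c.txt): modified={a.txt, c.txt, d.txt, f.txt} staged={none}
After op 8 (git add a.txt): modified={c.txt, d.txt, f.txt} staged={a.txt}
After op 9 (git add d.txt): modified={c.txt, f.txt} staged={a.txt, d.txt}
After op 10 (git add f.txt): modified={c.txt} staged={a.txt, d.txt, f.txt}
After op 11 (git reset d.txt): modified={c.txt, d.txt} staged={a.txt, f.txt}
After op 12 (git commit): modified={c.txt, d.txt} staged={none}
After op 13 (modify b.txt): modified={b.txt, c.txt, d.txt} staged={none}
After op 14 (git add b.txt): modified={c.txt, d.txt} staged={b.txt}
After op 15 (git reset b.txt): modified={b.txt, c.txt, d.txt} staged={none}
After op 16 (modify f.txt): modified={b.txt, c.txt, d.txt, f.txt} staged={none}
After op 17 (modify e.txt): modified={b.txt, c.txt, d.txt, e.txt, f.txt} staged={none}
After op 18 (git add d.txt): modified={b.txt, c.txt, e.txt, f.txt} staged={d.txt}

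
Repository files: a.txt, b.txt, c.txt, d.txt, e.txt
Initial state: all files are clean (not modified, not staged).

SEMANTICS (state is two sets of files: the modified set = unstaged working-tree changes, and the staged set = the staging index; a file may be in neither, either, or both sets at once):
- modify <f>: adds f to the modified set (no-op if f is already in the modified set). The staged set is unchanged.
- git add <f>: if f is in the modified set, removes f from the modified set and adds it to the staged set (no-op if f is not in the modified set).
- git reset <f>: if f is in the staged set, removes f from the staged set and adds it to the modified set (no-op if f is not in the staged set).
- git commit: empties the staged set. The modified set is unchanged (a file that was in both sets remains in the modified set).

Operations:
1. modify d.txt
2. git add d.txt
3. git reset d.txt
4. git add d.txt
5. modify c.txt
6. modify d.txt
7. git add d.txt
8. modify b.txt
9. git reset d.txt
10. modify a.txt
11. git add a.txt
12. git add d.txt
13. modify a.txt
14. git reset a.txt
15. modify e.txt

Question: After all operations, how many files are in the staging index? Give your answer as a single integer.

After op 1 (modify d.txt): modified={d.txt} staged={none}
After op 2 (git add d.txt): modified={none} staged={d.txt}
After op 3 (git reset d.txt): modified={d.txt} staged={none}
After op 4 (git add d.txt): modified={none} staged={d.txt}
After op 5 (modify c.txt): modified={c.txt} staged={d.txt}
After op 6 (modify d.txt): modified={c.txt, d.txt} staged={d.txt}
After op 7 (git add d.txt): modified={c.txt} staged={d.txt}
After op 8 (modify b.txt): modified={b.txt, c.txt} staged={d.txt}
After op 9 (git reset d.txt): modified={b.txt, c.txt, d.txt} staged={none}
After op 10 (modify a.txt): modified={a.txt, b.txt, c.txt, d.txt} staged={none}
After op 11 (git add a.txt): modified={b.txt, c.txt, d.txt} staged={a.txt}
After op 12 (git add d.txt): modified={b.txt, c.txt} staged={a.txt, d.txt}
After op 13 (modify a.txt): modified={a.txt, b.txt, c.txt} staged={a.txt, d.txt}
After op 14 (git reset a.txt): modified={a.txt, b.txt, c.txt} staged={d.txt}
After op 15 (modify e.txt): modified={a.txt, b.txt, c.txt, e.txt} staged={d.txt}
Final staged set: {d.txt} -> count=1

Answer: 1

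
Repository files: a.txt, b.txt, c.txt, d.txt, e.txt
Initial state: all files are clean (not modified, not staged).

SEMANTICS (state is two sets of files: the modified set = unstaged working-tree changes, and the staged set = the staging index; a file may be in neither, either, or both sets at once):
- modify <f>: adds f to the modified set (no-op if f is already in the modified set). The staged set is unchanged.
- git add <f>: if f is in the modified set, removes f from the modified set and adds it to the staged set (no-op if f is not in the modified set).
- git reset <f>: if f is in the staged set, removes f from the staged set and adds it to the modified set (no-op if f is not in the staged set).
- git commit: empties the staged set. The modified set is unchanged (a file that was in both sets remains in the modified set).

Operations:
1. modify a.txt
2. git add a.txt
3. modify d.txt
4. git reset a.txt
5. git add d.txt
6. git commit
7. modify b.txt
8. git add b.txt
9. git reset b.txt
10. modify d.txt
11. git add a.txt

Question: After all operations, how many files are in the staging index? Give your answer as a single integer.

After op 1 (modify a.txt): modified={a.txt} staged={none}
After op 2 (git add a.txt): modified={none} staged={a.txt}
After op 3 (modify d.txt): modified={d.txt} staged={a.txt}
After op 4 (git reset a.txt): modified={a.txt, d.txt} staged={none}
After op 5 (git add d.txt): modified={a.txt} staged={d.txt}
After op 6 (git commit): modified={a.txt} staged={none}
After op 7 (modify b.txt): modified={a.txt, b.txt} staged={none}
After op 8 (git add b.txt): modified={a.txt} staged={b.txt}
After op 9 (git reset b.txt): modified={a.txt, b.txt} staged={none}
After op 10 (modify d.txt): modified={a.txt, b.txt, d.txt} staged={none}
After op 11 (git add a.txt): modified={b.txt, d.txt} staged={a.txt}
Final staged set: {a.txt} -> count=1

Answer: 1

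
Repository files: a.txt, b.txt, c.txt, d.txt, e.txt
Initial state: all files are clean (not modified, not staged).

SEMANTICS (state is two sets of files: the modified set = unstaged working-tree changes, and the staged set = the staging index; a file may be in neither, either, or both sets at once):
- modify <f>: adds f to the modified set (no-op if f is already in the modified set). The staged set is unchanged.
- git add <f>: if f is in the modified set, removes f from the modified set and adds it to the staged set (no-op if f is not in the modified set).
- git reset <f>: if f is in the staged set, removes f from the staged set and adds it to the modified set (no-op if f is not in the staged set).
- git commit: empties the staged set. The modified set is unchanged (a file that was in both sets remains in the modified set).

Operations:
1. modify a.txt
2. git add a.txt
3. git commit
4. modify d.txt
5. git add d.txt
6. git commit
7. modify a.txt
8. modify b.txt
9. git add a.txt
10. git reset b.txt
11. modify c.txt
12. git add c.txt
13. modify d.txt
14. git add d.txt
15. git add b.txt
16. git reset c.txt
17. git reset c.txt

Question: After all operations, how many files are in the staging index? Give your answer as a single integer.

After op 1 (modify a.txt): modified={a.txt} staged={none}
After op 2 (git add a.txt): modified={none} staged={a.txt}
After op 3 (git commit): modified={none} staged={none}
After op 4 (modify d.txt): modified={d.txt} staged={none}
After op 5 (git add d.txt): modified={none} staged={d.txt}
After op 6 (git commit): modified={none} staged={none}
After op 7 (modify a.txt): modified={a.txt} staged={none}
After op 8 (modify b.txt): modified={a.txt, b.txt} staged={none}
After op 9 (git add a.txt): modified={b.txt} staged={a.txt}
After op 10 (git reset b.txt): modified={b.txt} staged={a.txt}
After op 11 (modify c.txt): modified={b.txt, c.txt} staged={a.txt}
After op 12 (git add c.txt): modified={b.txt} staged={a.txt, c.txt}
After op 13 (modify d.txt): modified={b.txt, d.txt} staged={a.txt, c.txt}
After op 14 (git add d.txt): modified={b.txt} staged={a.txt, c.txt, d.txt}
After op 15 (git add b.txt): modified={none} staged={a.txt, b.txt, c.txt, d.txt}
After op 16 (git reset c.txt): modified={c.txt} staged={a.txt, b.txt, d.txt}
After op 17 (git reset c.txt): modified={c.txt} staged={a.txt, b.txt, d.txt}
Final staged set: {a.txt, b.txt, d.txt} -> count=3

Answer: 3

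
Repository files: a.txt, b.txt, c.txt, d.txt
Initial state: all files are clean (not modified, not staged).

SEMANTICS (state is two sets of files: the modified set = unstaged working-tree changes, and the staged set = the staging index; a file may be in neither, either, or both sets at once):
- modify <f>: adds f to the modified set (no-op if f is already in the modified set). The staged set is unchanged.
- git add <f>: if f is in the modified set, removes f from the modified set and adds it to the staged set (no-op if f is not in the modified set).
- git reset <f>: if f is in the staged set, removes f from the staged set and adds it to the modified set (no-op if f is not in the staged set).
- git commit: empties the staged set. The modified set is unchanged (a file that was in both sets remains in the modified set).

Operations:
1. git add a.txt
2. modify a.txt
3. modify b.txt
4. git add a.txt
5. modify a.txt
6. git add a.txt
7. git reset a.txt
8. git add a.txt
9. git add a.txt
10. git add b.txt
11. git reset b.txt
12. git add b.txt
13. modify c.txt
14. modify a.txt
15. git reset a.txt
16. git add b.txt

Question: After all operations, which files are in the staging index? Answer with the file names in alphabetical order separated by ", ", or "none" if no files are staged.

After op 1 (git add a.txt): modified={none} staged={none}
After op 2 (modify a.txt): modified={a.txt} staged={none}
After op 3 (modify b.txt): modified={a.txt, b.txt} staged={none}
After op 4 (git add a.txt): modified={b.txt} staged={a.txt}
After op 5 (modify a.txt): modified={a.txt, b.txt} staged={a.txt}
After op 6 (git add a.txt): modified={b.txt} staged={a.txt}
After op 7 (git reset a.txt): modified={a.txt, b.txt} staged={none}
After op 8 (git add a.txt): modified={b.txt} staged={a.txt}
After op 9 (git add a.txt): modified={b.txt} staged={a.txt}
After op 10 (git add b.txt): modified={none} staged={a.txt, b.txt}
After op 11 (git reset b.txt): modified={b.txt} staged={a.txt}
After op 12 (git add b.txt): modified={none} staged={a.txt, b.txt}
After op 13 (modify c.txt): modified={c.txt} staged={a.txt, b.txt}
After op 14 (modify a.txt): modified={a.txt, c.txt} staged={a.txt, b.txt}
After op 15 (git reset a.txt): modified={a.txt, c.txt} staged={b.txt}
After op 16 (git add b.txt): modified={a.txt, c.txt} staged={b.txt}

Answer: b.txt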